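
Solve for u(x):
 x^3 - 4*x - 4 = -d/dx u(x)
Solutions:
 u(x) = C1 - x^4/4 + 2*x^2 + 4*x


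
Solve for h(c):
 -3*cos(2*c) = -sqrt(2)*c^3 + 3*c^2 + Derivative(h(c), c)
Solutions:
 h(c) = C1 + sqrt(2)*c^4/4 - c^3 - 3*sin(2*c)/2


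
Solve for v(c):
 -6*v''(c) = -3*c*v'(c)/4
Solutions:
 v(c) = C1 + C2*erfi(c/4)


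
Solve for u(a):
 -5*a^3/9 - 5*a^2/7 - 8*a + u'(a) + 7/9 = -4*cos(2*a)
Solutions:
 u(a) = C1 + 5*a^4/36 + 5*a^3/21 + 4*a^2 - 7*a/9 - 4*sin(a)*cos(a)


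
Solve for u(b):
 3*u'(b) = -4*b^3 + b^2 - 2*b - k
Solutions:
 u(b) = C1 - b^4/3 + b^3/9 - b^2/3 - b*k/3


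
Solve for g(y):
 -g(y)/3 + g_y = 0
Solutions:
 g(y) = C1*exp(y/3)


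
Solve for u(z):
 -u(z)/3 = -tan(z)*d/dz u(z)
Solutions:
 u(z) = C1*sin(z)^(1/3)


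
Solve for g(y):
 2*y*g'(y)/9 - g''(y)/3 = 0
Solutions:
 g(y) = C1 + C2*erfi(sqrt(3)*y/3)


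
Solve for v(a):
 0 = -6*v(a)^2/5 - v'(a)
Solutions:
 v(a) = 5/(C1 + 6*a)


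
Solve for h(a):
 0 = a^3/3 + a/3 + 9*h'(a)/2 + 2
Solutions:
 h(a) = C1 - a^4/54 - a^2/27 - 4*a/9


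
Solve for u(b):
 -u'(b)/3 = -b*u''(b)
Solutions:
 u(b) = C1 + C2*b^(4/3)


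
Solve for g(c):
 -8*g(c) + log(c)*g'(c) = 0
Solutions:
 g(c) = C1*exp(8*li(c))


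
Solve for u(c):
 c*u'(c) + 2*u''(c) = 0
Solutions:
 u(c) = C1 + C2*erf(c/2)


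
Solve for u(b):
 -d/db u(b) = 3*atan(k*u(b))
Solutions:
 Integral(1/atan(_y*k), (_y, u(b))) = C1 - 3*b


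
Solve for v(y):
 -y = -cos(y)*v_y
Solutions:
 v(y) = C1 + Integral(y/cos(y), y)


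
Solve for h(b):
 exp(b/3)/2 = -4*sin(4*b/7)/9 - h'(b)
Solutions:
 h(b) = C1 - 3*exp(b/3)/2 + 7*cos(4*b/7)/9


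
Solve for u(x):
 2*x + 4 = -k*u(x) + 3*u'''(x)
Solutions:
 u(x) = C1*exp(3^(2/3)*k^(1/3)*x/3) + C2*exp(k^(1/3)*x*(-3^(2/3) + 3*3^(1/6)*I)/6) + C3*exp(-k^(1/3)*x*(3^(2/3) + 3*3^(1/6)*I)/6) - 2*x/k - 4/k


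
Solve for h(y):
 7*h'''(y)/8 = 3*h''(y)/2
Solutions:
 h(y) = C1 + C2*y + C3*exp(12*y/7)


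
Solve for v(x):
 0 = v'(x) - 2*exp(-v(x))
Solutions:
 v(x) = log(C1 + 2*x)


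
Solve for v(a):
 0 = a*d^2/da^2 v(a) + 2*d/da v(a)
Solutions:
 v(a) = C1 + C2/a


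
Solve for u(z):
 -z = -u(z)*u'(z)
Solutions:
 u(z) = -sqrt(C1 + z^2)
 u(z) = sqrt(C1 + z^2)


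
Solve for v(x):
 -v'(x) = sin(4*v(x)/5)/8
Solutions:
 x/8 + 5*log(cos(4*v(x)/5) - 1)/8 - 5*log(cos(4*v(x)/5) + 1)/8 = C1


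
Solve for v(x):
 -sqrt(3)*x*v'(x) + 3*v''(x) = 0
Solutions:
 v(x) = C1 + C2*erfi(sqrt(2)*3^(3/4)*x/6)


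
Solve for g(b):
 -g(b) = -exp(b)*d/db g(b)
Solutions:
 g(b) = C1*exp(-exp(-b))


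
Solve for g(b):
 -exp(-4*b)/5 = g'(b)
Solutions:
 g(b) = C1 + exp(-4*b)/20


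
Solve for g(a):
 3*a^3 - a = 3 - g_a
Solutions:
 g(a) = C1 - 3*a^4/4 + a^2/2 + 3*a


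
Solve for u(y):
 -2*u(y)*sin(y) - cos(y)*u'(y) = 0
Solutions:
 u(y) = C1*cos(y)^2


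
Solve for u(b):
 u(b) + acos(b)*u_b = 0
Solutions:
 u(b) = C1*exp(-Integral(1/acos(b), b))


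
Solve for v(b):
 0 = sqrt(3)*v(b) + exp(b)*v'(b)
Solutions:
 v(b) = C1*exp(sqrt(3)*exp(-b))


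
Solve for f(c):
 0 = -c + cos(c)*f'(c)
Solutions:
 f(c) = C1 + Integral(c/cos(c), c)


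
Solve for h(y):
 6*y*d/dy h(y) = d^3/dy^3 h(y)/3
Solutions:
 h(y) = C1 + Integral(C2*airyai(18^(1/3)*y) + C3*airybi(18^(1/3)*y), y)


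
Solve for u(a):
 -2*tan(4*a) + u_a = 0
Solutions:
 u(a) = C1 - log(cos(4*a))/2


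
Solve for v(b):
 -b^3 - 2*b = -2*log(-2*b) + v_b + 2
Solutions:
 v(b) = C1 - b^4/4 - b^2 + 2*b*log(-b) + 2*b*(-2 + log(2))


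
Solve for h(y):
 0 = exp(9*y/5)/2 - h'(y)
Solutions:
 h(y) = C1 + 5*exp(9*y/5)/18


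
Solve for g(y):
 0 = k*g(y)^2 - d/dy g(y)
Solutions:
 g(y) = -1/(C1 + k*y)


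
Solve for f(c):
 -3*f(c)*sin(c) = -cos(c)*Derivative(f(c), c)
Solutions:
 f(c) = C1/cos(c)^3


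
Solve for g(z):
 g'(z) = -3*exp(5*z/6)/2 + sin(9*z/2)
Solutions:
 g(z) = C1 - 9*exp(5*z/6)/5 - 2*cos(9*z/2)/9


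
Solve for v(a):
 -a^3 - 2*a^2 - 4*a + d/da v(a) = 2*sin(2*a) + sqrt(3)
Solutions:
 v(a) = C1 + a^4/4 + 2*a^3/3 + 2*a^2 + sqrt(3)*a - cos(2*a)


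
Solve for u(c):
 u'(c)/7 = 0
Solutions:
 u(c) = C1


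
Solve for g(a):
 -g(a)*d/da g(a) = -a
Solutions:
 g(a) = -sqrt(C1 + a^2)
 g(a) = sqrt(C1 + a^2)


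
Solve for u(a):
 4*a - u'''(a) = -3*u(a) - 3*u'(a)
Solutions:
 u(a) = C1*exp(-2^(1/3)*a*(2/(sqrt(5) + 3)^(1/3) + 2^(1/3)*(sqrt(5) + 3)^(1/3))/4)*sin(2^(1/3)*sqrt(3)*a*(-2^(1/3)*(sqrt(5) + 3)^(1/3) + 2/(sqrt(5) + 3)^(1/3))/4) + C2*exp(-2^(1/3)*a*(2/(sqrt(5) + 3)^(1/3) + 2^(1/3)*(sqrt(5) + 3)^(1/3))/4)*cos(2^(1/3)*sqrt(3)*a*(-2^(1/3)*(sqrt(5) + 3)^(1/3) + 2/(sqrt(5) + 3)^(1/3))/4) + C3*exp(2^(1/3)*a*((sqrt(5) + 3)^(-1/3) + 2^(1/3)*(sqrt(5) + 3)^(1/3)/2)) - 4*a/3 + 4/3


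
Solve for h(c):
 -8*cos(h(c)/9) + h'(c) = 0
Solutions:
 -8*c - 9*log(sin(h(c)/9) - 1)/2 + 9*log(sin(h(c)/9) + 1)/2 = C1


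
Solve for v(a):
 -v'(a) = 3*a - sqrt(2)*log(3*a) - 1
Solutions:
 v(a) = C1 - 3*a^2/2 + sqrt(2)*a*log(a) - sqrt(2)*a + a + sqrt(2)*a*log(3)


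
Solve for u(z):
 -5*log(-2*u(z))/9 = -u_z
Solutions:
 -9*Integral(1/(log(-_y) + log(2)), (_y, u(z)))/5 = C1 - z


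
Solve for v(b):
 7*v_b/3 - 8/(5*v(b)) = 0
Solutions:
 v(b) = -sqrt(C1 + 1680*b)/35
 v(b) = sqrt(C1 + 1680*b)/35


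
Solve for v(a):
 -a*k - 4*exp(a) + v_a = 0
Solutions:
 v(a) = C1 + a^2*k/2 + 4*exp(a)


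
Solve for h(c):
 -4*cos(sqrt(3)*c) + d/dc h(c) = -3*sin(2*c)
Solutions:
 h(c) = C1 + 4*sqrt(3)*sin(sqrt(3)*c)/3 + 3*cos(2*c)/2


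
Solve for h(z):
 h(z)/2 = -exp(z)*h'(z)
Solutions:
 h(z) = C1*exp(exp(-z)/2)


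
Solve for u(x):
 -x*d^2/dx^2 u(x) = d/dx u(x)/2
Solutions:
 u(x) = C1 + C2*sqrt(x)


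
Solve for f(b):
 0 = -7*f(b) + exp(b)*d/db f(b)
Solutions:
 f(b) = C1*exp(-7*exp(-b))


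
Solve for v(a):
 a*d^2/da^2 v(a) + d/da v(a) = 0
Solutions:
 v(a) = C1 + C2*log(a)


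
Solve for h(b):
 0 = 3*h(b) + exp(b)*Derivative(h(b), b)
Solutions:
 h(b) = C1*exp(3*exp(-b))


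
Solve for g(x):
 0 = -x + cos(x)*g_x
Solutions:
 g(x) = C1 + Integral(x/cos(x), x)


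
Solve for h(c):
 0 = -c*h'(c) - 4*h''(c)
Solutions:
 h(c) = C1 + C2*erf(sqrt(2)*c/4)


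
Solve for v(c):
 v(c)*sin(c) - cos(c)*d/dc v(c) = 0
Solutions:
 v(c) = C1/cos(c)


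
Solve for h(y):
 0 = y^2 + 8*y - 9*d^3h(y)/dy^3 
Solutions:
 h(y) = C1 + C2*y + C3*y^2 + y^5/540 + y^4/27


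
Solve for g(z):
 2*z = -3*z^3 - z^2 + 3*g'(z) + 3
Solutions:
 g(z) = C1 + z^4/4 + z^3/9 + z^2/3 - z


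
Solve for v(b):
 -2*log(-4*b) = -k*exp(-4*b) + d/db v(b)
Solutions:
 v(b) = C1 - 2*b*log(-b) + 2*b*(1 - 2*log(2)) - k*exp(-4*b)/4


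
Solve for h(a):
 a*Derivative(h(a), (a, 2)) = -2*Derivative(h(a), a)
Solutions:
 h(a) = C1 + C2/a


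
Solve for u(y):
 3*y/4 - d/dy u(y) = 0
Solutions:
 u(y) = C1 + 3*y^2/8


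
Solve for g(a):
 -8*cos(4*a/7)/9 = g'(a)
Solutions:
 g(a) = C1 - 14*sin(4*a/7)/9


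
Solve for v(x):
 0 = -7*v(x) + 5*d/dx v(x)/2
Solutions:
 v(x) = C1*exp(14*x/5)


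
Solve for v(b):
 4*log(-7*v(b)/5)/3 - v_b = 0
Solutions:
 -3*Integral(1/(log(-_y) - log(5) + log(7)), (_y, v(b)))/4 = C1 - b


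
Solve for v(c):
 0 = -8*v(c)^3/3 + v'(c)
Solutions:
 v(c) = -sqrt(6)*sqrt(-1/(C1 + 8*c))/2
 v(c) = sqrt(6)*sqrt(-1/(C1 + 8*c))/2


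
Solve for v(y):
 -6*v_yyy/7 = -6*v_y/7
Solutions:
 v(y) = C1 + C2*exp(-y) + C3*exp(y)


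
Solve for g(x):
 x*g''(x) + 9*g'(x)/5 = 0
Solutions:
 g(x) = C1 + C2/x^(4/5)


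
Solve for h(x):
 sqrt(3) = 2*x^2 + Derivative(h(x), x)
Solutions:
 h(x) = C1 - 2*x^3/3 + sqrt(3)*x


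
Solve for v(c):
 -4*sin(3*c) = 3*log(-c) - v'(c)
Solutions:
 v(c) = C1 + 3*c*log(-c) - 3*c - 4*cos(3*c)/3


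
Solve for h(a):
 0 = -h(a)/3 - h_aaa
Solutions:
 h(a) = C3*exp(-3^(2/3)*a/3) + (C1*sin(3^(1/6)*a/2) + C2*cos(3^(1/6)*a/2))*exp(3^(2/3)*a/6)


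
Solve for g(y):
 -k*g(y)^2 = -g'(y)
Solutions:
 g(y) = -1/(C1 + k*y)


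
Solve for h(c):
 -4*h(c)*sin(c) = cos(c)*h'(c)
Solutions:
 h(c) = C1*cos(c)^4


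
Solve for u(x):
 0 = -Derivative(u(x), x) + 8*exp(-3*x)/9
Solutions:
 u(x) = C1 - 8*exp(-3*x)/27


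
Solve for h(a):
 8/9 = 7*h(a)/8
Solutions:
 h(a) = 64/63


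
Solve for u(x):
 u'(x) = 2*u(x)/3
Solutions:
 u(x) = C1*exp(2*x/3)


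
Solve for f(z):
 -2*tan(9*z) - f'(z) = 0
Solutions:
 f(z) = C1 + 2*log(cos(9*z))/9


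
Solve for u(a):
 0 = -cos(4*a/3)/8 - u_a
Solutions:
 u(a) = C1 - 3*sin(4*a/3)/32


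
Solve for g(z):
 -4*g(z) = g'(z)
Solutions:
 g(z) = C1*exp(-4*z)


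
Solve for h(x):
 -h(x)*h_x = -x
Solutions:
 h(x) = -sqrt(C1 + x^2)
 h(x) = sqrt(C1 + x^2)


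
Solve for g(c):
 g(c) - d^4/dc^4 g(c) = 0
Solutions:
 g(c) = C1*exp(-c) + C2*exp(c) + C3*sin(c) + C4*cos(c)


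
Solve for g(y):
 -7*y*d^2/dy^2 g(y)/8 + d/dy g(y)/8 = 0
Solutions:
 g(y) = C1 + C2*y^(8/7)


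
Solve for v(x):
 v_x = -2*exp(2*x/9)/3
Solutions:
 v(x) = C1 - 3*exp(2*x/9)


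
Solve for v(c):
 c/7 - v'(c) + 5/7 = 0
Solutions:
 v(c) = C1 + c^2/14 + 5*c/7


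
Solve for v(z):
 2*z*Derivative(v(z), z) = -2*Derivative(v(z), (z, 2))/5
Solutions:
 v(z) = C1 + C2*erf(sqrt(10)*z/2)


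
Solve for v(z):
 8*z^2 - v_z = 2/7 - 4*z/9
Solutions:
 v(z) = C1 + 8*z^3/3 + 2*z^2/9 - 2*z/7


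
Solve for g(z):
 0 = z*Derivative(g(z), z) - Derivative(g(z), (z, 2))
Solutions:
 g(z) = C1 + C2*erfi(sqrt(2)*z/2)


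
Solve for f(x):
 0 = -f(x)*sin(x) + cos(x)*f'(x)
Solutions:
 f(x) = C1/cos(x)


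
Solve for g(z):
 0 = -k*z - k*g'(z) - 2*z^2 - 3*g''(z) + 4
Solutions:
 g(z) = C1 + C2*exp(-k*z/3) - z^2/2 - 2*z^3/(3*k) + 7*z/k + 6*z^2/k^2 - 36*z/k^3


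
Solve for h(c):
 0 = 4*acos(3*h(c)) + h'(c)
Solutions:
 Integral(1/acos(3*_y), (_y, h(c))) = C1 - 4*c


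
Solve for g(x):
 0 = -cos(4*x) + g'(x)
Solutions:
 g(x) = C1 + sin(4*x)/4


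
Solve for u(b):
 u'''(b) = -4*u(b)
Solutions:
 u(b) = C3*exp(-2^(2/3)*b) + (C1*sin(2^(2/3)*sqrt(3)*b/2) + C2*cos(2^(2/3)*sqrt(3)*b/2))*exp(2^(2/3)*b/2)


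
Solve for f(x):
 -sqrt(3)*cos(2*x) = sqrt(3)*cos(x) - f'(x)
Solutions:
 f(x) = C1 + sqrt(3)*sin(x) + sqrt(3)*sin(2*x)/2


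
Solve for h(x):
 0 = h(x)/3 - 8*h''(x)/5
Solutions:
 h(x) = C1*exp(-sqrt(30)*x/12) + C2*exp(sqrt(30)*x/12)


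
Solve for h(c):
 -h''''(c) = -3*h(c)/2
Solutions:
 h(c) = C1*exp(-2^(3/4)*3^(1/4)*c/2) + C2*exp(2^(3/4)*3^(1/4)*c/2) + C3*sin(2^(3/4)*3^(1/4)*c/2) + C4*cos(2^(3/4)*3^(1/4)*c/2)


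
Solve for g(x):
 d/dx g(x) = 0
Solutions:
 g(x) = C1


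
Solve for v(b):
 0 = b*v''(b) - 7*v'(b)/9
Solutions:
 v(b) = C1 + C2*b^(16/9)


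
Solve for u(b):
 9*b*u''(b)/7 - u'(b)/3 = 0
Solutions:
 u(b) = C1 + C2*b^(34/27)


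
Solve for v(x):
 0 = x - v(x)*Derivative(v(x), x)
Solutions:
 v(x) = -sqrt(C1 + x^2)
 v(x) = sqrt(C1 + x^2)


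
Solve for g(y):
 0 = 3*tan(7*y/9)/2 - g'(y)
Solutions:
 g(y) = C1 - 27*log(cos(7*y/9))/14


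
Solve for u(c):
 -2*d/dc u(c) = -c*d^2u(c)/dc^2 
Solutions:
 u(c) = C1 + C2*c^3


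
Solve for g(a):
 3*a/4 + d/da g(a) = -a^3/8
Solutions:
 g(a) = C1 - a^4/32 - 3*a^2/8


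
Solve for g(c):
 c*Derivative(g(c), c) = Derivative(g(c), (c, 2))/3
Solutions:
 g(c) = C1 + C2*erfi(sqrt(6)*c/2)


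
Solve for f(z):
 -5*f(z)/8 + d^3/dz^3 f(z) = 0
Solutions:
 f(z) = C3*exp(5^(1/3)*z/2) + (C1*sin(sqrt(3)*5^(1/3)*z/4) + C2*cos(sqrt(3)*5^(1/3)*z/4))*exp(-5^(1/3)*z/4)


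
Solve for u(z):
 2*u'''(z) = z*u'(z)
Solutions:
 u(z) = C1 + Integral(C2*airyai(2^(2/3)*z/2) + C3*airybi(2^(2/3)*z/2), z)


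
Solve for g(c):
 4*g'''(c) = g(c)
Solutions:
 g(c) = C3*exp(2^(1/3)*c/2) + (C1*sin(2^(1/3)*sqrt(3)*c/4) + C2*cos(2^(1/3)*sqrt(3)*c/4))*exp(-2^(1/3)*c/4)


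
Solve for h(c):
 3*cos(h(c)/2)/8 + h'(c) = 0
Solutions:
 3*c/8 - log(sin(h(c)/2) - 1) + log(sin(h(c)/2) + 1) = C1


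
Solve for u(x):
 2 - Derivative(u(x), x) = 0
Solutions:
 u(x) = C1 + 2*x


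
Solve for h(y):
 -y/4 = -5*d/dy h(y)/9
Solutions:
 h(y) = C1 + 9*y^2/40


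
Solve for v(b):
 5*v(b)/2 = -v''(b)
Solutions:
 v(b) = C1*sin(sqrt(10)*b/2) + C2*cos(sqrt(10)*b/2)


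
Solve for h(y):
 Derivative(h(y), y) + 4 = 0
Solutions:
 h(y) = C1 - 4*y


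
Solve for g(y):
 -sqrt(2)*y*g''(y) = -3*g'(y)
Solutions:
 g(y) = C1 + C2*y^(1 + 3*sqrt(2)/2)


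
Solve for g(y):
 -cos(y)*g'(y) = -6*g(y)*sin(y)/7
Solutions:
 g(y) = C1/cos(y)^(6/7)


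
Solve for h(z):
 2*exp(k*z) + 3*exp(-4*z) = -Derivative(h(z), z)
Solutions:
 h(z) = C1 + 3*exp(-4*z)/4 - 2*exp(k*z)/k


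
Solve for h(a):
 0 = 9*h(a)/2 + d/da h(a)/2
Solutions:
 h(a) = C1*exp(-9*a)


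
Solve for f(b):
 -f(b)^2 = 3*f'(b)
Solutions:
 f(b) = 3/(C1 + b)


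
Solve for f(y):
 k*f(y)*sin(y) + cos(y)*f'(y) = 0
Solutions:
 f(y) = C1*exp(k*log(cos(y)))


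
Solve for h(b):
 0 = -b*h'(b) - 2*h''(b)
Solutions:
 h(b) = C1 + C2*erf(b/2)


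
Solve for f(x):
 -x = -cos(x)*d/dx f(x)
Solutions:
 f(x) = C1 + Integral(x/cos(x), x)


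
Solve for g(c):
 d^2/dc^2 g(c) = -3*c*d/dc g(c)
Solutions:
 g(c) = C1 + C2*erf(sqrt(6)*c/2)


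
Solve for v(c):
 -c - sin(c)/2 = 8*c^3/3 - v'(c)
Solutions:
 v(c) = C1 + 2*c^4/3 + c^2/2 - cos(c)/2


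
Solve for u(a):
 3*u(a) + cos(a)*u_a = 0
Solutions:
 u(a) = C1*(sin(a) - 1)^(3/2)/(sin(a) + 1)^(3/2)


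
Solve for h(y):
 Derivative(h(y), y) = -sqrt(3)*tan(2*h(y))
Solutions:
 h(y) = -asin(C1*exp(-2*sqrt(3)*y))/2 + pi/2
 h(y) = asin(C1*exp(-2*sqrt(3)*y))/2


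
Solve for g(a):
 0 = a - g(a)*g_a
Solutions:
 g(a) = -sqrt(C1 + a^2)
 g(a) = sqrt(C1 + a^2)


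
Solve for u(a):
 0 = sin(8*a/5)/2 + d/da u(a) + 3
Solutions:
 u(a) = C1 - 3*a + 5*cos(8*a/5)/16


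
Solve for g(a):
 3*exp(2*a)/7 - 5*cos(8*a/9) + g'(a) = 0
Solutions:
 g(a) = C1 - 3*exp(2*a)/14 + 45*sin(8*a/9)/8


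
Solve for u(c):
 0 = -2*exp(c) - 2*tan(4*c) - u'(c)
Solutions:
 u(c) = C1 - 2*exp(c) + log(cos(4*c))/2


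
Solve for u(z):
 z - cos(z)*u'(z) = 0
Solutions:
 u(z) = C1 + Integral(z/cos(z), z)


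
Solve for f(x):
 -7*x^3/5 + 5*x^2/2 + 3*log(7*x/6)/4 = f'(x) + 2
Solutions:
 f(x) = C1 - 7*x^4/20 + 5*x^3/6 + 3*x*log(x)/4 - 11*x/4 - 3*x*log(6)/4 + 3*x*log(7)/4


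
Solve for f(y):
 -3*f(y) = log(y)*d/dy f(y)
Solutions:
 f(y) = C1*exp(-3*li(y))


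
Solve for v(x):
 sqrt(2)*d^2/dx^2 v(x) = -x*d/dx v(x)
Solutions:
 v(x) = C1 + C2*erf(2^(1/4)*x/2)


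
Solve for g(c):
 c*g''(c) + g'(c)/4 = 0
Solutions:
 g(c) = C1 + C2*c^(3/4)


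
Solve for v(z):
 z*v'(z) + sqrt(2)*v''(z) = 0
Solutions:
 v(z) = C1 + C2*erf(2^(1/4)*z/2)


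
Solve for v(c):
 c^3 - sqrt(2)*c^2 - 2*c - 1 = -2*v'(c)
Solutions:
 v(c) = C1 - c^4/8 + sqrt(2)*c^3/6 + c^2/2 + c/2


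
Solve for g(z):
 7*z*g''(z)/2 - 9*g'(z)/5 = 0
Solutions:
 g(z) = C1 + C2*z^(53/35)


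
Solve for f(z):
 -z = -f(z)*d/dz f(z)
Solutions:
 f(z) = -sqrt(C1 + z^2)
 f(z) = sqrt(C1 + z^2)


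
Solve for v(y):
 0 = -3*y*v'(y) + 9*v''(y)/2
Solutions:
 v(y) = C1 + C2*erfi(sqrt(3)*y/3)


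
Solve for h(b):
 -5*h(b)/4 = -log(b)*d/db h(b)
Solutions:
 h(b) = C1*exp(5*li(b)/4)


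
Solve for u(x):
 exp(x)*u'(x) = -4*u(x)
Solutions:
 u(x) = C1*exp(4*exp(-x))


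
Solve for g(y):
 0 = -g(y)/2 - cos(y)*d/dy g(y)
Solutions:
 g(y) = C1*(sin(y) - 1)^(1/4)/(sin(y) + 1)^(1/4)


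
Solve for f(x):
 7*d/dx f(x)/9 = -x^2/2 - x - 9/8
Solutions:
 f(x) = C1 - 3*x^3/14 - 9*x^2/14 - 81*x/56


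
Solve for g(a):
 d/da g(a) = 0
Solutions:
 g(a) = C1


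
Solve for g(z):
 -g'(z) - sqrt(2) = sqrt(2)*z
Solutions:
 g(z) = C1 - sqrt(2)*z^2/2 - sqrt(2)*z


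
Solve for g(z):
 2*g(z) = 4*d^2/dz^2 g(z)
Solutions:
 g(z) = C1*exp(-sqrt(2)*z/2) + C2*exp(sqrt(2)*z/2)


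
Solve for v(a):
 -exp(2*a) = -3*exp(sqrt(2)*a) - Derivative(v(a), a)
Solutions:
 v(a) = C1 + exp(2*a)/2 - 3*sqrt(2)*exp(sqrt(2)*a)/2


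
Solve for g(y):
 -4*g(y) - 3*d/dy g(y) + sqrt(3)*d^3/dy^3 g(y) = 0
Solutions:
 g(y) = C1*exp(-y*(3^(5/6)/(sqrt(12 - sqrt(3)) + 2*sqrt(3))^(1/3) + 3^(2/3)*(sqrt(12 - sqrt(3)) + 2*sqrt(3))^(1/3))/6)*sin(y*(-3^(1/6)*(sqrt(12 - sqrt(3)) + 2*sqrt(3))^(1/3) + 3^(1/3)/(sqrt(12 - sqrt(3)) + 2*sqrt(3))^(1/3))/2) + C2*exp(-y*(3^(5/6)/(sqrt(12 - sqrt(3)) + 2*sqrt(3))^(1/3) + 3^(2/3)*(sqrt(12 - sqrt(3)) + 2*sqrt(3))^(1/3))/6)*cos(y*(-3^(1/6)*(sqrt(12 - sqrt(3)) + 2*sqrt(3))^(1/3) + 3^(1/3)/(sqrt(12 - sqrt(3)) + 2*sqrt(3))^(1/3))/2) + C3*exp(y*(3^(5/6)/(sqrt(12 - sqrt(3)) + 2*sqrt(3))^(1/3) + 3^(2/3)*(sqrt(12 - sqrt(3)) + 2*sqrt(3))^(1/3))/3)


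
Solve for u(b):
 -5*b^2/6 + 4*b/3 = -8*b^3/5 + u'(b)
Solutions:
 u(b) = C1 + 2*b^4/5 - 5*b^3/18 + 2*b^2/3


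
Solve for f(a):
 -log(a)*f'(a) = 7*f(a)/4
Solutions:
 f(a) = C1*exp(-7*li(a)/4)


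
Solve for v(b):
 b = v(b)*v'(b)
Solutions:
 v(b) = -sqrt(C1 + b^2)
 v(b) = sqrt(C1 + b^2)


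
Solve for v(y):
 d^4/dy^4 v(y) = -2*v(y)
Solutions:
 v(y) = (C1*sin(2^(3/4)*y/2) + C2*cos(2^(3/4)*y/2))*exp(-2^(3/4)*y/2) + (C3*sin(2^(3/4)*y/2) + C4*cos(2^(3/4)*y/2))*exp(2^(3/4)*y/2)


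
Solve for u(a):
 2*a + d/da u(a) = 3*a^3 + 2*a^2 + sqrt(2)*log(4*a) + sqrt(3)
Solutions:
 u(a) = C1 + 3*a^4/4 + 2*a^3/3 - a^2 + sqrt(2)*a*log(a) - sqrt(2)*a + sqrt(3)*a + 2*sqrt(2)*a*log(2)


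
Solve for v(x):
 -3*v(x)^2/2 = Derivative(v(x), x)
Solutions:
 v(x) = 2/(C1 + 3*x)


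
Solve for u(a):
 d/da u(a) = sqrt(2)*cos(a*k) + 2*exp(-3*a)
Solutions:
 u(a) = C1 - 2*exp(-3*a)/3 + sqrt(2)*sin(a*k)/k


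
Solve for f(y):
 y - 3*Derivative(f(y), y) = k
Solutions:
 f(y) = C1 - k*y/3 + y^2/6


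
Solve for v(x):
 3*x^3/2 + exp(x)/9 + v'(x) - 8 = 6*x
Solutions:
 v(x) = C1 - 3*x^4/8 + 3*x^2 + 8*x - exp(x)/9


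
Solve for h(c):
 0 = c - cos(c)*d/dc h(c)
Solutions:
 h(c) = C1 + Integral(c/cos(c), c)


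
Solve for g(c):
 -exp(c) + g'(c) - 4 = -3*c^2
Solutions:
 g(c) = C1 - c^3 + 4*c + exp(c)


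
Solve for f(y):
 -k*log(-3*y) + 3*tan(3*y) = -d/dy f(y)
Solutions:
 f(y) = C1 + k*y*(log(-y) - 1) + k*y*log(3) + log(cos(3*y))


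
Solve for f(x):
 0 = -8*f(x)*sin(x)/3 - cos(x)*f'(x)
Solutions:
 f(x) = C1*cos(x)^(8/3)


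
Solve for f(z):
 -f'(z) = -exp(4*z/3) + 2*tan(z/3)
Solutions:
 f(z) = C1 + 3*exp(4*z/3)/4 + 6*log(cos(z/3))


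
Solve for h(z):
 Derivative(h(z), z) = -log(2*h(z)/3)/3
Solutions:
 3*Integral(1/(log(_y) - log(3) + log(2)), (_y, h(z))) = C1 - z


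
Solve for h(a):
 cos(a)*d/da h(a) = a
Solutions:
 h(a) = C1 + Integral(a/cos(a), a)


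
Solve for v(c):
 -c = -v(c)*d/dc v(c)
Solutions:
 v(c) = -sqrt(C1 + c^2)
 v(c) = sqrt(C1 + c^2)


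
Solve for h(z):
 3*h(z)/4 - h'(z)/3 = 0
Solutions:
 h(z) = C1*exp(9*z/4)


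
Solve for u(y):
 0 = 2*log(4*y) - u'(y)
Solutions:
 u(y) = C1 + 2*y*log(y) - 2*y + y*log(16)


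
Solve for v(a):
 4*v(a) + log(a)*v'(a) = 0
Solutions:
 v(a) = C1*exp(-4*li(a))


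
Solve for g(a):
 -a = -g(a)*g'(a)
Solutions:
 g(a) = -sqrt(C1 + a^2)
 g(a) = sqrt(C1 + a^2)


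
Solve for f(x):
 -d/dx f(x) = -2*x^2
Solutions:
 f(x) = C1 + 2*x^3/3


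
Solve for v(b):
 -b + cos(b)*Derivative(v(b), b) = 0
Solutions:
 v(b) = C1 + Integral(b/cos(b), b)


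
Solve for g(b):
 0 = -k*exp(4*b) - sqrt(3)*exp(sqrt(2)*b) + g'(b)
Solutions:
 g(b) = C1 + k*exp(4*b)/4 + sqrt(6)*exp(sqrt(2)*b)/2


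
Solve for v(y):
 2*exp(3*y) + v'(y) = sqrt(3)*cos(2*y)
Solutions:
 v(y) = C1 - 2*exp(3*y)/3 + sqrt(3)*sin(2*y)/2


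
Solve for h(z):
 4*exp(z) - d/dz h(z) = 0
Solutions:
 h(z) = C1 + 4*exp(z)


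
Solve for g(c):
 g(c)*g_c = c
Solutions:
 g(c) = -sqrt(C1 + c^2)
 g(c) = sqrt(C1 + c^2)


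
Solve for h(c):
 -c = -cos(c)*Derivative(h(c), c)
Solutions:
 h(c) = C1 + Integral(c/cos(c), c)


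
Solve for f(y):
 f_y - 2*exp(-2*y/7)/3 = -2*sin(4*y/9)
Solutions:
 f(y) = C1 + 9*cos(4*y/9)/2 - 7*exp(-2*y/7)/3


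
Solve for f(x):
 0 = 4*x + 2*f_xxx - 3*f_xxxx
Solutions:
 f(x) = C1 + C2*x + C3*x^2 + C4*exp(2*x/3) - x^4/12 - x^3/2


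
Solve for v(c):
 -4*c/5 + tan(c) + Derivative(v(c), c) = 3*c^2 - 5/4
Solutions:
 v(c) = C1 + c^3 + 2*c^2/5 - 5*c/4 + log(cos(c))


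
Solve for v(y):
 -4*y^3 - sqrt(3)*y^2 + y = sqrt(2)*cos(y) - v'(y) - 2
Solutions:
 v(y) = C1 + y^4 + sqrt(3)*y^3/3 - y^2/2 - 2*y + sqrt(2)*sin(y)


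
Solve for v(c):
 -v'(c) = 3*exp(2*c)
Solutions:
 v(c) = C1 - 3*exp(2*c)/2


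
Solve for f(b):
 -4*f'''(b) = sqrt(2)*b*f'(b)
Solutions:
 f(b) = C1 + Integral(C2*airyai(-sqrt(2)*b/2) + C3*airybi(-sqrt(2)*b/2), b)


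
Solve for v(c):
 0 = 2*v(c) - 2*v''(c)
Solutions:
 v(c) = C1*exp(-c) + C2*exp(c)


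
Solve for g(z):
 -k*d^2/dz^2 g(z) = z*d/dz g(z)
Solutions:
 g(z) = C1 + C2*sqrt(k)*erf(sqrt(2)*z*sqrt(1/k)/2)


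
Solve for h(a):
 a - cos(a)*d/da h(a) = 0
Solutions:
 h(a) = C1 + Integral(a/cos(a), a)


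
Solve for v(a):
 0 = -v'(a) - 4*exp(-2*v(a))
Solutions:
 v(a) = log(-sqrt(C1 - 8*a))
 v(a) = log(C1 - 8*a)/2


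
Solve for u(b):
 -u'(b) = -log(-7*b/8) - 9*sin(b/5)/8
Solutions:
 u(b) = C1 + b*log(-b) - 3*b*log(2) - b + b*log(7) - 45*cos(b/5)/8


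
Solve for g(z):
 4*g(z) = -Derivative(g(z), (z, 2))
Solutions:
 g(z) = C1*sin(2*z) + C2*cos(2*z)


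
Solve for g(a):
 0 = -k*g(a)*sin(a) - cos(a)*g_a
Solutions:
 g(a) = C1*exp(k*log(cos(a)))


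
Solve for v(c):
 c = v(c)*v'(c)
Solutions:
 v(c) = -sqrt(C1 + c^2)
 v(c) = sqrt(C1 + c^2)


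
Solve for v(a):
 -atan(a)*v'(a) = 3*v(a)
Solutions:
 v(a) = C1*exp(-3*Integral(1/atan(a), a))


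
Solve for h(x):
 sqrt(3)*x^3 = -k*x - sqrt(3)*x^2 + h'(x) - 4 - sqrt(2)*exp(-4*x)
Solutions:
 h(x) = C1 + k*x^2/2 + sqrt(3)*x^4/4 + sqrt(3)*x^3/3 + 4*x - sqrt(2)*exp(-4*x)/4


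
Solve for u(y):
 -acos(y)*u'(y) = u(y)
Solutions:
 u(y) = C1*exp(-Integral(1/acos(y), y))


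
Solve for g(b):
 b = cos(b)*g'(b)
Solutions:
 g(b) = C1 + Integral(b/cos(b), b)


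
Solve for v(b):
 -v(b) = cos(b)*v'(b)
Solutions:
 v(b) = C1*sqrt(sin(b) - 1)/sqrt(sin(b) + 1)


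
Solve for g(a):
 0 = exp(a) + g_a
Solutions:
 g(a) = C1 - exp(a)


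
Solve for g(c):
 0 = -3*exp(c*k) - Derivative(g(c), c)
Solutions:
 g(c) = C1 - 3*exp(c*k)/k


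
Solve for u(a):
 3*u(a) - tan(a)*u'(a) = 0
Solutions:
 u(a) = C1*sin(a)^3


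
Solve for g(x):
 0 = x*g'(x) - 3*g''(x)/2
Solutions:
 g(x) = C1 + C2*erfi(sqrt(3)*x/3)


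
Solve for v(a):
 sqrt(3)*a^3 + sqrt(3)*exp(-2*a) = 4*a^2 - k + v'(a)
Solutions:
 v(a) = C1 + sqrt(3)*a^4/4 - 4*a^3/3 + a*k - sqrt(3)*exp(-2*a)/2


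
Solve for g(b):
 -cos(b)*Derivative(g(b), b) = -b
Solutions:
 g(b) = C1 + Integral(b/cos(b), b)


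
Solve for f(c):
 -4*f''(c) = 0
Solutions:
 f(c) = C1 + C2*c


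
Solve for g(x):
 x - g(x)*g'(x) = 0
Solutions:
 g(x) = -sqrt(C1 + x^2)
 g(x) = sqrt(C1 + x^2)


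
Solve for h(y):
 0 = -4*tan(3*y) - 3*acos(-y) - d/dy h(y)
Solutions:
 h(y) = C1 - 3*y*acos(-y) - 3*sqrt(1 - y^2) + 4*log(cos(3*y))/3


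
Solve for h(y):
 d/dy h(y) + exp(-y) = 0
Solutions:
 h(y) = C1 + exp(-y)


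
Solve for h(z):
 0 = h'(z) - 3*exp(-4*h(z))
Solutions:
 h(z) = log(-I*(C1 + 12*z)^(1/4))
 h(z) = log(I*(C1 + 12*z)^(1/4))
 h(z) = log(-(C1 + 12*z)^(1/4))
 h(z) = log(C1 + 12*z)/4


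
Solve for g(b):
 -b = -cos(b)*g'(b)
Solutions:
 g(b) = C1 + Integral(b/cos(b), b)


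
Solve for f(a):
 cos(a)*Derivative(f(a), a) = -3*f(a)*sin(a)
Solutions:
 f(a) = C1*cos(a)^3


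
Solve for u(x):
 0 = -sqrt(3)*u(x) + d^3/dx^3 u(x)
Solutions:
 u(x) = C3*exp(3^(1/6)*x) + (C1*sin(3^(2/3)*x/2) + C2*cos(3^(2/3)*x/2))*exp(-3^(1/6)*x/2)


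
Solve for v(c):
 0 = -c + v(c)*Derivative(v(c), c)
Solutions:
 v(c) = -sqrt(C1 + c^2)
 v(c) = sqrt(C1 + c^2)


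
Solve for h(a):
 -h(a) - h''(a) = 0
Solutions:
 h(a) = C1*sin(a) + C2*cos(a)


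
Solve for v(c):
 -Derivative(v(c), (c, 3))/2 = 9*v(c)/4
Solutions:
 v(c) = C3*exp(-6^(2/3)*c/2) + (C1*sin(3*2^(2/3)*3^(1/6)*c/4) + C2*cos(3*2^(2/3)*3^(1/6)*c/4))*exp(6^(2/3)*c/4)


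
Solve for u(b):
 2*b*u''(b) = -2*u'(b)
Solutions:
 u(b) = C1 + C2*log(b)


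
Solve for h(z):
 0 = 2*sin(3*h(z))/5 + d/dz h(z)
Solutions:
 2*z/5 + log(cos(3*h(z)) - 1)/6 - log(cos(3*h(z)) + 1)/6 = C1


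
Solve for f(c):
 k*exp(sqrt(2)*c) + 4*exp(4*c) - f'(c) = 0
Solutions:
 f(c) = C1 + sqrt(2)*k*exp(sqrt(2)*c)/2 + exp(4*c)


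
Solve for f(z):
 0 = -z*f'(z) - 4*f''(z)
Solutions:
 f(z) = C1 + C2*erf(sqrt(2)*z/4)


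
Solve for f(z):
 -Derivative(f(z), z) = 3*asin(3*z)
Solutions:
 f(z) = C1 - 3*z*asin(3*z) - sqrt(1 - 9*z^2)


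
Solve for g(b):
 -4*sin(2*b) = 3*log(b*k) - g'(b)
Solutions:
 g(b) = C1 + 3*b*log(b*k) - 3*b - 2*cos(2*b)


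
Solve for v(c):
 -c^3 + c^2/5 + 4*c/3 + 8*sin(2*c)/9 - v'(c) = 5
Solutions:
 v(c) = C1 - c^4/4 + c^3/15 + 2*c^2/3 - 5*c - 4*cos(2*c)/9


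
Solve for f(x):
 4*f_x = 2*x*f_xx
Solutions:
 f(x) = C1 + C2*x^3


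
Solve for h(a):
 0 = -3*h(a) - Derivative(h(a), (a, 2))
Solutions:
 h(a) = C1*sin(sqrt(3)*a) + C2*cos(sqrt(3)*a)


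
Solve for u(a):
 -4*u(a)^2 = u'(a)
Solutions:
 u(a) = 1/(C1 + 4*a)


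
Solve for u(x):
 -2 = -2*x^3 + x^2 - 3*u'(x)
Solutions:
 u(x) = C1 - x^4/6 + x^3/9 + 2*x/3


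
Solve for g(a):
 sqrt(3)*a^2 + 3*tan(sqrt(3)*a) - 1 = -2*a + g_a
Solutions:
 g(a) = C1 + sqrt(3)*a^3/3 + a^2 - a - sqrt(3)*log(cos(sqrt(3)*a))


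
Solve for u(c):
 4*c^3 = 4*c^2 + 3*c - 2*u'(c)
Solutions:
 u(c) = C1 - c^4/2 + 2*c^3/3 + 3*c^2/4


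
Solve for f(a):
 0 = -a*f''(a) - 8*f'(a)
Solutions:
 f(a) = C1 + C2/a^7


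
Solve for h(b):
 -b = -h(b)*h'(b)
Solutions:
 h(b) = -sqrt(C1 + b^2)
 h(b) = sqrt(C1 + b^2)


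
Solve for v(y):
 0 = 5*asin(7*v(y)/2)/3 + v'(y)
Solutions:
 Integral(1/asin(7*_y/2), (_y, v(y))) = C1 - 5*y/3


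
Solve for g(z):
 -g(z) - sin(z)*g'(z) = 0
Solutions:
 g(z) = C1*sqrt(cos(z) + 1)/sqrt(cos(z) - 1)


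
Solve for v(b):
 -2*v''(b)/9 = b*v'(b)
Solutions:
 v(b) = C1 + C2*erf(3*b/2)


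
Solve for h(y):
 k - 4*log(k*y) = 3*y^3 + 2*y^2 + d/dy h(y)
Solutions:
 h(y) = C1 - 3*y^4/4 - 2*y^3/3 + y*(k + 4) - 4*y*log(k*y)


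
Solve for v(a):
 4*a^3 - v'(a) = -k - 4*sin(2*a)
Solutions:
 v(a) = C1 + a^4 + a*k - 2*cos(2*a)


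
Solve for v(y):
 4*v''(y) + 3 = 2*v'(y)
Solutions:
 v(y) = C1 + C2*exp(y/2) + 3*y/2


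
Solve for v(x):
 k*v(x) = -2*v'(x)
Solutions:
 v(x) = C1*exp(-k*x/2)


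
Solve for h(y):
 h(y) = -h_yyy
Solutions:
 h(y) = C3*exp(-y) + (C1*sin(sqrt(3)*y/2) + C2*cos(sqrt(3)*y/2))*exp(y/2)


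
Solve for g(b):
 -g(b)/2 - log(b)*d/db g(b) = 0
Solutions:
 g(b) = C1*exp(-li(b)/2)


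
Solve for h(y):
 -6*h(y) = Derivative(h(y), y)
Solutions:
 h(y) = C1*exp(-6*y)


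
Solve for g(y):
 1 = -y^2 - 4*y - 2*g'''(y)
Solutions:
 g(y) = C1 + C2*y + C3*y^2 - y^5/120 - y^4/12 - y^3/12


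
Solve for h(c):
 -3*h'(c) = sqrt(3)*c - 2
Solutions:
 h(c) = C1 - sqrt(3)*c^2/6 + 2*c/3


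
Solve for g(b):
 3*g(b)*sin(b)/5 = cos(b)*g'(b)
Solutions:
 g(b) = C1/cos(b)^(3/5)


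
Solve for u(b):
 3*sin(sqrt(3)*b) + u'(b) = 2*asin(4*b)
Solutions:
 u(b) = C1 + 2*b*asin(4*b) + sqrt(1 - 16*b^2)/2 + sqrt(3)*cos(sqrt(3)*b)


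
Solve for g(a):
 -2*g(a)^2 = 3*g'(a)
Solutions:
 g(a) = 3/(C1 + 2*a)


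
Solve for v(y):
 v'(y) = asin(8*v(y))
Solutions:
 Integral(1/asin(8*_y), (_y, v(y))) = C1 + y


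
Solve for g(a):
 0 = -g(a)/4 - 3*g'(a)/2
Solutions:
 g(a) = C1*exp(-a/6)


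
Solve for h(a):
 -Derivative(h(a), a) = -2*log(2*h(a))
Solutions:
 -Integral(1/(log(_y) + log(2)), (_y, h(a)))/2 = C1 - a


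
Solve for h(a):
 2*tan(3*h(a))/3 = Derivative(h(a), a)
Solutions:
 h(a) = -asin(C1*exp(2*a))/3 + pi/3
 h(a) = asin(C1*exp(2*a))/3


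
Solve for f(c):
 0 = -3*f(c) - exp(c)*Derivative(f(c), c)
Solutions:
 f(c) = C1*exp(3*exp(-c))


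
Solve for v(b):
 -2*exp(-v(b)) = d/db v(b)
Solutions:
 v(b) = log(C1 - 2*b)


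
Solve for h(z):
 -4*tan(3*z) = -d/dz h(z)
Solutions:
 h(z) = C1 - 4*log(cos(3*z))/3


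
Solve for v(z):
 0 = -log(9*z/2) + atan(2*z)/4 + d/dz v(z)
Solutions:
 v(z) = C1 + z*log(z) - z*atan(2*z)/4 - z - z*log(2) + 2*z*log(3) + log(4*z^2 + 1)/16


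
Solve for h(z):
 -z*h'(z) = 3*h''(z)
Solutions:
 h(z) = C1 + C2*erf(sqrt(6)*z/6)


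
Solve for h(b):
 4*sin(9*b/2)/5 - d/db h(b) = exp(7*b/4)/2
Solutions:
 h(b) = C1 - 2*exp(7*b/4)/7 - 8*cos(9*b/2)/45


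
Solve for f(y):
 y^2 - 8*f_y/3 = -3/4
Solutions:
 f(y) = C1 + y^3/8 + 9*y/32


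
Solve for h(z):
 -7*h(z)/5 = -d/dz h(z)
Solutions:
 h(z) = C1*exp(7*z/5)


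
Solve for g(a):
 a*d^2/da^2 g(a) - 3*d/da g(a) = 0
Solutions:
 g(a) = C1 + C2*a^4


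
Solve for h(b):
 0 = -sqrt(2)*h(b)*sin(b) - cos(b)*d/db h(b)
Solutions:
 h(b) = C1*cos(b)^(sqrt(2))


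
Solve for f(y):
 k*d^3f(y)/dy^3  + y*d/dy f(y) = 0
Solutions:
 f(y) = C1 + Integral(C2*airyai(y*(-1/k)^(1/3)) + C3*airybi(y*(-1/k)^(1/3)), y)


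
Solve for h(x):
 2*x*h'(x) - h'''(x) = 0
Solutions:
 h(x) = C1 + Integral(C2*airyai(2^(1/3)*x) + C3*airybi(2^(1/3)*x), x)


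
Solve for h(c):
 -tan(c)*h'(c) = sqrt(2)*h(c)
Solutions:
 h(c) = C1/sin(c)^(sqrt(2))


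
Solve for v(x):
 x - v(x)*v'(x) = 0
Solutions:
 v(x) = -sqrt(C1 + x^2)
 v(x) = sqrt(C1 + x^2)


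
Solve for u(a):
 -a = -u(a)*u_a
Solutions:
 u(a) = -sqrt(C1 + a^2)
 u(a) = sqrt(C1 + a^2)


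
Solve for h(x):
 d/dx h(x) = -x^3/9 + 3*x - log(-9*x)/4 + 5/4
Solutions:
 h(x) = C1 - x^4/36 + 3*x^2/2 - x*log(-x)/4 + x*(3 - log(3))/2


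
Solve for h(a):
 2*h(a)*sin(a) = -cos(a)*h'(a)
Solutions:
 h(a) = C1*cos(a)^2


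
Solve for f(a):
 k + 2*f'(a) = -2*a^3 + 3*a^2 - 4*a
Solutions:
 f(a) = C1 - a^4/4 + a^3/2 - a^2 - a*k/2


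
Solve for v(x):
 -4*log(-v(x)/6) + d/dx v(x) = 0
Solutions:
 -Integral(1/(log(-_y) - log(6)), (_y, v(x)))/4 = C1 - x


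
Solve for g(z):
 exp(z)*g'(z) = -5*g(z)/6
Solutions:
 g(z) = C1*exp(5*exp(-z)/6)


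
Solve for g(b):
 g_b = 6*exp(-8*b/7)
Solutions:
 g(b) = C1 - 21*exp(-8*b/7)/4


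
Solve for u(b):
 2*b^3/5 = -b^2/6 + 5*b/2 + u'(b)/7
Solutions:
 u(b) = C1 + 7*b^4/10 + 7*b^3/18 - 35*b^2/4


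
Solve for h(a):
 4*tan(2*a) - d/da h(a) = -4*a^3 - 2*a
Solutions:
 h(a) = C1 + a^4 + a^2 - 2*log(cos(2*a))


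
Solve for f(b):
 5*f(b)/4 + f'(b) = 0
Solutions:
 f(b) = C1*exp(-5*b/4)


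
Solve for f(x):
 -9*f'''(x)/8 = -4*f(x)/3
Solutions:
 f(x) = C3*exp(2*2^(2/3)*x/3) + (C1*sin(2^(2/3)*sqrt(3)*x/3) + C2*cos(2^(2/3)*sqrt(3)*x/3))*exp(-2^(2/3)*x/3)


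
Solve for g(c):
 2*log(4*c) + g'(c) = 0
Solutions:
 g(c) = C1 - 2*c*log(c) - c*log(16) + 2*c


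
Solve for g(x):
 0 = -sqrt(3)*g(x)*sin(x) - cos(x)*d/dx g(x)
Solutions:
 g(x) = C1*cos(x)^(sqrt(3))


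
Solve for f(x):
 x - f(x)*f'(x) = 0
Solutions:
 f(x) = -sqrt(C1 + x^2)
 f(x) = sqrt(C1 + x^2)


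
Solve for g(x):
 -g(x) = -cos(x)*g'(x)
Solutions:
 g(x) = C1*sqrt(sin(x) + 1)/sqrt(sin(x) - 1)


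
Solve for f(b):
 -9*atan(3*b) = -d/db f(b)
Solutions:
 f(b) = C1 + 9*b*atan(3*b) - 3*log(9*b^2 + 1)/2


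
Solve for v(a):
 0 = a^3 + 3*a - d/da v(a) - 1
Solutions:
 v(a) = C1 + a^4/4 + 3*a^2/2 - a


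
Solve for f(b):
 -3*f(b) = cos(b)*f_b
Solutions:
 f(b) = C1*(sin(b) - 1)^(3/2)/(sin(b) + 1)^(3/2)


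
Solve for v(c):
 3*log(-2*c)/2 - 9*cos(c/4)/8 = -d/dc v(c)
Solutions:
 v(c) = C1 - 3*c*log(-c)/2 - 3*c*log(2)/2 + 3*c/2 + 9*sin(c/4)/2


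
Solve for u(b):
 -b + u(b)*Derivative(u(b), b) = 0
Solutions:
 u(b) = -sqrt(C1 + b^2)
 u(b) = sqrt(C1 + b^2)


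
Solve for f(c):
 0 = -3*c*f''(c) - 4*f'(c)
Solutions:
 f(c) = C1 + C2/c^(1/3)


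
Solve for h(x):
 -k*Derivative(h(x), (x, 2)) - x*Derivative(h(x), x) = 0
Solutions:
 h(x) = C1 + C2*sqrt(k)*erf(sqrt(2)*x*sqrt(1/k)/2)


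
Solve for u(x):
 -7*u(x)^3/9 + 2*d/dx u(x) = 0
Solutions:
 u(x) = -3*sqrt(-1/(C1 + 7*x))
 u(x) = 3*sqrt(-1/(C1 + 7*x))


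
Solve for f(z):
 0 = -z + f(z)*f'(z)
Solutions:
 f(z) = -sqrt(C1 + z^2)
 f(z) = sqrt(C1 + z^2)


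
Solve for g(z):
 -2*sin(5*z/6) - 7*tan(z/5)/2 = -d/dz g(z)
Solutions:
 g(z) = C1 - 35*log(cos(z/5))/2 - 12*cos(5*z/6)/5


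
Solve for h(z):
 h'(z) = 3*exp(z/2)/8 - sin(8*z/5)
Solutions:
 h(z) = C1 + 3*exp(z/2)/4 + 5*cos(8*z/5)/8


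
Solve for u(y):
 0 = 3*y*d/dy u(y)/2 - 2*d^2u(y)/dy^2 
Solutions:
 u(y) = C1 + C2*erfi(sqrt(6)*y/4)


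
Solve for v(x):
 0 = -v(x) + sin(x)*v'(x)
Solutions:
 v(x) = C1*sqrt(cos(x) - 1)/sqrt(cos(x) + 1)


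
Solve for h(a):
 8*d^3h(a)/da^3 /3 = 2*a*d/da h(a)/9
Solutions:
 h(a) = C1 + Integral(C2*airyai(18^(1/3)*a/6) + C3*airybi(18^(1/3)*a/6), a)


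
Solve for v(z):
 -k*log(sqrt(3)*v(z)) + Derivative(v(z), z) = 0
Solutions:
 Integral(1/(2*log(_y) + log(3)), (_y, v(z))) = C1 + k*z/2


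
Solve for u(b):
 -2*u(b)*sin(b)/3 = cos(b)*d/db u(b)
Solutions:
 u(b) = C1*cos(b)^(2/3)


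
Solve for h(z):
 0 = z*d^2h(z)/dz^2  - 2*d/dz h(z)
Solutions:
 h(z) = C1 + C2*z^3


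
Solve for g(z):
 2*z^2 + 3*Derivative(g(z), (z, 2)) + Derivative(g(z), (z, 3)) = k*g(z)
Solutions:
 g(z) = C1*exp(-z*((-k/2 + sqrt((2 - k)^2 - 4)/2 + 1)^(1/3) + 1 + (-k/2 + sqrt((2 - k)^2 - 4)/2 + 1)^(-1/3))) + C2*exp(z*((-k/2 + sqrt((2 - k)^2 - 4)/2 + 1)^(1/3)/2 - sqrt(3)*I*(-k/2 + sqrt((2 - k)^2 - 4)/2 + 1)^(1/3)/2 - 1 - 2/((-1 + sqrt(3)*I)*(-k/2 + sqrt((2 - k)^2 - 4)/2 + 1)^(1/3)))) + C3*exp(z*((-k/2 + sqrt((2 - k)^2 - 4)/2 + 1)^(1/3)/2 + sqrt(3)*I*(-k/2 + sqrt((2 - k)^2 - 4)/2 + 1)^(1/3)/2 - 1 + 2/((1 + sqrt(3)*I)*(-k/2 + sqrt((2 - k)^2 - 4)/2 + 1)^(1/3)))) + 2*z^2/k + 12/k^2


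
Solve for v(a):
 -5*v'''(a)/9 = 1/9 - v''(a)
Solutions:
 v(a) = C1 + C2*a + C3*exp(9*a/5) + a^2/18


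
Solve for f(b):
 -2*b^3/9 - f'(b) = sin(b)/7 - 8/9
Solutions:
 f(b) = C1 - b^4/18 + 8*b/9 + cos(b)/7


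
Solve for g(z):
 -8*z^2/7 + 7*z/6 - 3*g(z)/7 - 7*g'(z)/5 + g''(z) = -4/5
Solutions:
 g(z) = C1*exp(z*(49 - sqrt(4501))/70) + C2*exp(z*(49 + sqrt(4501))/70) - 8*z^2/3 + 1813*z/90 - 103117/1350


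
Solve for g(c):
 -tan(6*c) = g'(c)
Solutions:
 g(c) = C1 + log(cos(6*c))/6


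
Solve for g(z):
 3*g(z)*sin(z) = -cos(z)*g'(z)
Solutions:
 g(z) = C1*cos(z)^3


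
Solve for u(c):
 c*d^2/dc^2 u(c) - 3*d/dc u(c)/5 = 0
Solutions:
 u(c) = C1 + C2*c^(8/5)


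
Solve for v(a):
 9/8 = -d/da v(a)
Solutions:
 v(a) = C1 - 9*a/8


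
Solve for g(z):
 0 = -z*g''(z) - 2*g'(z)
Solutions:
 g(z) = C1 + C2/z


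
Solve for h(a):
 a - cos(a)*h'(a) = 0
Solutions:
 h(a) = C1 + Integral(a/cos(a), a)


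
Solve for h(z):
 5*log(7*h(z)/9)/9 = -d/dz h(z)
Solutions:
 -9*Integral(1/(-log(_y) - log(7) + 2*log(3)), (_y, h(z)))/5 = C1 - z


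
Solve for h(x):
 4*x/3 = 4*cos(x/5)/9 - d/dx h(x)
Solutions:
 h(x) = C1 - 2*x^2/3 + 20*sin(x/5)/9


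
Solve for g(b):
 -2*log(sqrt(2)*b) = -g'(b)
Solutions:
 g(b) = C1 + 2*b*log(b) - 2*b + b*log(2)


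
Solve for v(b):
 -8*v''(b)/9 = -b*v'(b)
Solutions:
 v(b) = C1 + C2*erfi(3*b/4)


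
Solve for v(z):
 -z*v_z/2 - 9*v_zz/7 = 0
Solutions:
 v(z) = C1 + C2*erf(sqrt(7)*z/6)


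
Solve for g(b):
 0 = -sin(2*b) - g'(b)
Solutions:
 g(b) = C1 + cos(2*b)/2


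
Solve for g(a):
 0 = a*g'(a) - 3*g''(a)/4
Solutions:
 g(a) = C1 + C2*erfi(sqrt(6)*a/3)


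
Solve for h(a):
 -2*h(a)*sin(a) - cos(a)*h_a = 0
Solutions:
 h(a) = C1*cos(a)^2


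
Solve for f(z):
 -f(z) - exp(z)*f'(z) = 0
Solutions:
 f(z) = C1*exp(exp(-z))


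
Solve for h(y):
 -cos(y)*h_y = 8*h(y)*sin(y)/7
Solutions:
 h(y) = C1*cos(y)^(8/7)


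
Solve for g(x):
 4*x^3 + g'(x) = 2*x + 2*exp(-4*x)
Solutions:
 g(x) = C1 - x^4 + x^2 - exp(-4*x)/2


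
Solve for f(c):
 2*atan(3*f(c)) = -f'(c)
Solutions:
 Integral(1/atan(3*_y), (_y, f(c))) = C1 - 2*c


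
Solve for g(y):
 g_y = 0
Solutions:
 g(y) = C1


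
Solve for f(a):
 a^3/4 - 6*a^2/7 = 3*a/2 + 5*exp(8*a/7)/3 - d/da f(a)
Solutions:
 f(a) = C1 - a^4/16 + 2*a^3/7 + 3*a^2/4 + 35*exp(8*a/7)/24


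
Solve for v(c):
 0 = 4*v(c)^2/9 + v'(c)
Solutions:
 v(c) = 9/(C1 + 4*c)


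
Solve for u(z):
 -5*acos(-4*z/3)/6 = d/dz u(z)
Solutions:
 u(z) = C1 - 5*z*acos(-4*z/3)/6 - 5*sqrt(9 - 16*z^2)/24


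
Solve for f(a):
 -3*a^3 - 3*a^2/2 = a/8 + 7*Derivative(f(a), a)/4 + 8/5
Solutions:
 f(a) = C1 - 3*a^4/7 - 2*a^3/7 - a^2/28 - 32*a/35


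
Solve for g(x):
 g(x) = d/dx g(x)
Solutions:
 g(x) = C1*exp(x)


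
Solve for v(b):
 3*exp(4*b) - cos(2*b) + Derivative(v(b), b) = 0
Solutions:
 v(b) = C1 - 3*exp(4*b)/4 + sin(2*b)/2


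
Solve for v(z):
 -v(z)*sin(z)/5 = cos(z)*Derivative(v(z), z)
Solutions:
 v(z) = C1*cos(z)^(1/5)


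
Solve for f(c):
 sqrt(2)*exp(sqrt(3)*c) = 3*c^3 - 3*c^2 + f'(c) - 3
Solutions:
 f(c) = C1 - 3*c^4/4 + c^3 + 3*c + sqrt(6)*exp(sqrt(3)*c)/3


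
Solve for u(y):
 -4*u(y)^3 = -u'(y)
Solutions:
 u(y) = -sqrt(2)*sqrt(-1/(C1 + 4*y))/2
 u(y) = sqrt(2)*sqrt(-1/(C1 + 4*y))/2


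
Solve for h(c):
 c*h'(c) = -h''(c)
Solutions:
 h(c) = C1 + C2*erf(sqrt(2)*c/2)


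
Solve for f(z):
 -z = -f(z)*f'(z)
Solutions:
 f(z) = -sqrt(C1 + z^2)
 f(z) = sqrt(C1 + z^2)


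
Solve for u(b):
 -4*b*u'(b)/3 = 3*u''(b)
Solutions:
 u(b) = C1 + C2*erf(sqrt(2)*b/3)


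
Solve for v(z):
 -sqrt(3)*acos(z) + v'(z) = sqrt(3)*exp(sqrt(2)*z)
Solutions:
 v(z) = C1 + sqrt(3)*(z*acos(z) - sqrt(1 - z^2)) + sqrt(6)*exp(sqrt(2)*z)/2


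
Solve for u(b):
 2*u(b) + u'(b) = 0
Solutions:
 u(b) = C1*exp(-2*b)


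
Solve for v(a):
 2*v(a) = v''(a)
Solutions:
 v(a) = C1*exp(-sqrt(2)*a) + C2*exp(sqrt(2)*a)


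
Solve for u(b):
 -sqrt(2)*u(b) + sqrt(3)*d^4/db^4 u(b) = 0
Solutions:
 u(b) = C1*exp(-2^(1/8)*3^(7/8)*b/3) + C2*exp(2^(1/8)*3^(7/8)*b/3) + C3*sin(2^(1/8)*3^(7/8)*b/3) + C4*cos(2^(1/8)*3^(7/8)*b/3)


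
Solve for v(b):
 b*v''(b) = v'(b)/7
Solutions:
 v(b) = C1 + C2*b^(8/7)


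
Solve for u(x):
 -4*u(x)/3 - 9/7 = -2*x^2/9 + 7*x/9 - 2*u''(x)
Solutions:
 u(x) = C1*exp(-sqrt(6)*x/3) + C2*exp(sqrt(6)*x/3) + x^2/6 - 7*x/12 - 13/28


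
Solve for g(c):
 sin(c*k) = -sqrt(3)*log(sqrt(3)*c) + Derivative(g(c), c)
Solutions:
 g(c) = C1 + sqrt(3)*c*(log(c) - 1) + sqrt(3)*c*log(3)/2 + Piecewise((-cos(c*k)/k, Ne(k, 0)), (0, True))


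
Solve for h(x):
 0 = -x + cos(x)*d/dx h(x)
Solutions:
 h(x) = C1 + Integral(x/cos(x), x)


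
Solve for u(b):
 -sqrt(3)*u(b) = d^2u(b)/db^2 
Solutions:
 u(b) = C1*sin(3^(1/4)*b) + C2*cos(3^(1/4)*b)


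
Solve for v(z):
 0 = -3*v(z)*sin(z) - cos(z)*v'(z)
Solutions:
 v(z) = C1*cos(z)^3


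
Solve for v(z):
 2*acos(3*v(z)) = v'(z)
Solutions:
 Integral(1/acos(3*_y), (_y, v(z))) = C1 + 2*z


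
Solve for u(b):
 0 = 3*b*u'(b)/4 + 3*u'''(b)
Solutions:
 u(b) = C1 + Integral(C2*airyai(-2^(1/3)*b/2) + C3*airybi(-2^(1/3)*b/2), b)


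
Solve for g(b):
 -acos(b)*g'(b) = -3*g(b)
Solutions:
 g(b) = C1*exp(3*Integral(1/acos(b), b))
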